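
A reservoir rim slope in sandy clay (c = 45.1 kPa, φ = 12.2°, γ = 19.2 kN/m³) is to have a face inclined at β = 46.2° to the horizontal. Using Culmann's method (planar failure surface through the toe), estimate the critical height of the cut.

H_c = 38.77 m

Culmann's analysis gives the critical failure plane at α_cr = (β + φ)/2 = (46.2 + 12.2)/2 = 29.2°, and the critical height
H_c = (4c/γ) · sinβ cosφ / [1 − cos(β − φ)]
    = (4·45.1/19.2) · sin46.2°·cos12.2° / [1 − cos(34.0°)]
    = 9.396 · 0.7218·0.9774 / [1 − 0.8290]
    = 9.396 · 0.7055 / 0.1710
    = 38.77 m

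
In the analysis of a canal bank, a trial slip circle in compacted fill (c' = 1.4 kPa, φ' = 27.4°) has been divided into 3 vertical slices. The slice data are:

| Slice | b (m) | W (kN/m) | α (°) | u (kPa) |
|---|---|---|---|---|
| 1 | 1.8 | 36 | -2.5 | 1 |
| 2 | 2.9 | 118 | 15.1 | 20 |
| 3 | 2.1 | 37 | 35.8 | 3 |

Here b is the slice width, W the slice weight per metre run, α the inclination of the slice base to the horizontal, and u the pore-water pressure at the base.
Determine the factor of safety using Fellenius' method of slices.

FS = 1.33

Ordinary method of slices: FS = Σ[c'·Δl_i + (W_i cosα_i − u_i·Δl_i)·tanφ'] / Σ W_i sinα_i, with Δl_i = b_i / cosα_i.
Slice 1: Δl = 1.8/cos(-2.5°) = 1.802 m; N'_1 = 36·cos(-2.5°) − 1·1.802 = 34.2; c'Δl = 2.52; W sinα = -1.6
Slice 2: Δl = 2.9/cos15.1° = 3.004 m; N'_2 = 118·cos15.1° − 20·3.004 = 53.9; c'Δl = 4.21; W sinα = 30.7
Slice 3: Δl = 2.1/cos35.8° = 2.589 m; N'_3 = 37·cos35.8° − 3·2.589 = 22.2; c'Δl = 3.62; W sinα = 21.6
Σc'Δl = 10.4 kN/m; ΣN' = 110.3 kN/m; ΣW sinα = 50.8 kN/m
Resisting = 10.4 + 110.3·tan27.4° = 10.4 + 57.2 = 67.5 kN/m
FS = 67.5 / 50.8 = 1.328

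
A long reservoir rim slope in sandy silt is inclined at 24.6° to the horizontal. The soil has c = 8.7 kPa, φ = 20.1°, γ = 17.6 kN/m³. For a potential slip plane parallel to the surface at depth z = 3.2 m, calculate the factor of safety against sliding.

FS = 1.21

For an infinite slope with a slip plane parallel to the surface (no pore pressure): FS = [c + γz cos²β tanφ] / [γz sinβ cosβ].
γz = 17.6·3.2 = 56.32 kN/m²
Numerator = 8.7 + 56.32·cos²24.6°·tan20.1° = 8.7 + 56.32·0.8267·0.3659 = 25.739 kPa
Denominator = 56.32·sin24.6°·cos24.6° = 56.32·0.4163·0.9092 = 21.317 kPa
FS = 25.739 / 21.317 = 1.207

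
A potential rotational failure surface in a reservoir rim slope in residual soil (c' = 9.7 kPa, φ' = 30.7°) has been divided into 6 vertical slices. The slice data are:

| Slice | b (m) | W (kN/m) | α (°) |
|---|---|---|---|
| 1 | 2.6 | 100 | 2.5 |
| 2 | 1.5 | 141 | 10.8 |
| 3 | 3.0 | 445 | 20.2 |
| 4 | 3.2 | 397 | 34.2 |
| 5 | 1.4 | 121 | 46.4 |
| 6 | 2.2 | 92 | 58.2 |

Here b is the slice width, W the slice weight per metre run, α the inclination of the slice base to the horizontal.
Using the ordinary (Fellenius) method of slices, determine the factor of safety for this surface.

FS = 1.45

Ordinary method of slices: FS = Σ[c'·Δl_i + (W_i cosα_i)·tanφ'] / Σ W_i sinα_i, with Δl_i = b_i / cosα_i.
Slice 1: Δl = 2.6/cos2.5° = 2.602 m; N'_1 = 100·cos2.5° = 99.9; c'Δl = 25.24; W sinα = 4.4
Slice 2: Δl = 1.5/cos10.8° = 1.527 m; N'_2 = 141·cos10.8° = 138.5; c'Δl = 14.81; W sinα = 26.4
Slice 3: Δl = 3.0/cos20.2° = 3.197 m; N'_3 = 445·cos20.2° = 417.6; c'Δl = 31.01; W sinα = 153.7
Slice 4: Δl = 3.2/cos34.2° = 3.869 m; N'_4 = 397·cos34.2° = 328.4; c'Δl = 37.53; W sinα = 223.1
Slice 5: Δl = 1.4/cos46.4° = 2.030 m; N'_5 = 121·cos46.4° = 83.4; c'Δl = 19.69; W sinα = 87.6
Slice 6: Δl = 2.2/cos58.2° = 4.175 m; N'_6 = 92·cos58.2° = 48.5; c'Δl = 40.50; W sinα = 78.2
Σc'Δl = 168.8 kN/m; ΣN' = 1116.3 kN/m; ΣW sinα = 573.4 kN/m
Resisting = 168.8 + 1116.3·tan30.7° = 168.8 + 662.8 = 831.6 kN/m
FS = 831.6 / 573.4 = 1.450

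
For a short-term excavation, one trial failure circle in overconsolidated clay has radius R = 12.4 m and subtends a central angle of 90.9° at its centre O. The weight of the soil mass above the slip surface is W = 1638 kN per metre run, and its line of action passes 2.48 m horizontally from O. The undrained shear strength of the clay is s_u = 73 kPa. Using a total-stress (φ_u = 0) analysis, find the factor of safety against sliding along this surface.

Taking moments about the centre O, the resisting moment is provided by the undrained shear strength acting along the arc:
Arc length L_a = R·θ = 12.4·(90.9°·π/180) = 12.4·1.5865 = 19.67 m
M_R = s_u·L_a·R = 73·19.67·12.4 = 17807.7 kN·m/m
M_D = W·d = 1638·2.48 = 4062.2 kN·m/m
FS = M_R / M_D = 17807.7 / 4062.2 = 4.384

FS = 4.38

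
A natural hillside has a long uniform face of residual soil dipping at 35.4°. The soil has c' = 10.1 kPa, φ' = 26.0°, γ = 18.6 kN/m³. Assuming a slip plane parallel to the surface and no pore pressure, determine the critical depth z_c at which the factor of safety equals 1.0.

Setting FS = 1.00 in FS = [c' + γz cos²β tanφ'] / [γz sinβ cosβ] and solving for z:
z = c' / [γ cosβ (FS·sinβ − cosβ·tanφ')]
  = 10.1 / [18.6·cos35.4°·(1.00·sin35.4° − cos35.4°·tan26.0°)]
  = 10.1 / [18.6·0.8151·(1.00·0.5793 − 0.8151·0.4877)]
  = 10.1 / 2.7551 = 3.666 m

z_c = 3.67 m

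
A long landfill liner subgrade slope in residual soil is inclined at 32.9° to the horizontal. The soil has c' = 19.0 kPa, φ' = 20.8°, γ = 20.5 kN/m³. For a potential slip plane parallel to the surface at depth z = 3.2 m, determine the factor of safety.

FS = 1.22

For an infinite slope with a slip plane parallel to the surface (no pore pressure): FS = [c' + γz cos²β tanφ'] / [γz sinβ cosβ].
γz = 20.5·3.2 = 65.60 kN/m²
Numerator = 19.0 + 65.60·cos²32.9°·tan20.8° = 19.0 + 65.60·0.7050·0.3799 = 36.567 kPa
Denominator = 65.60·sin32.9°·cos32.9° = 65.60·0.5432·0.8396 = 29.918 kPa
FS = 36.567 / 29.918 = 1.222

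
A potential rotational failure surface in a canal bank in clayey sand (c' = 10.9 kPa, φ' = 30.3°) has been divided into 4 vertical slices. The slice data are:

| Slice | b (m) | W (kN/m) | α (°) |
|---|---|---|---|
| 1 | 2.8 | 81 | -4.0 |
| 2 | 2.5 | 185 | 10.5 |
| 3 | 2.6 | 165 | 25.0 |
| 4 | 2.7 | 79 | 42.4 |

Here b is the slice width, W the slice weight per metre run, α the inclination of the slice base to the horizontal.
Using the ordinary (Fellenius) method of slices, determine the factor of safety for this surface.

Ordinary method of slices: FS = Σ[c'·Δl_i + (W_i cosα_i)·tanφ'] / Σ W_i sinα_i, with Δl_i = b_i / cosα_i.
Slice 1: Δl = 2.8/cos(-4.0°) = 2.807 m; N'_1 = 81·cos(-4.0°) = 80.8; c'Δl = 30.59; W sinα = -5.7
Slice 2: Δl = 2.5/cos10.5° = 2.543 m; N'_2 = 185·cos10.5° = 181.9; c'Δl = 27.71; W sinα = 33.7
Slice 3: Δl = 2.6/cos25.0° = 2.869 m; N'_3 = 165·cos25.0° = 149.5; c'Δl = 31.27; W sinα = 69.7
Slice 4: Δl = 2.7/cos42.4° = 3.656 m; N'_4 = 79·cos42.4° = 58.3; c'Δl = 39.85; W sinα = 53.3
Σc'Δl = 129.4 kN/m; ΣN' = 470.6 kN/m; ΣW sinα = 151.1 kN/m
Resisting = 129.4 + 470.6·tan30.3° = 129.4 + 275.0 = 404.4 kN/m
FS = 404.4 / 151.1 = 2.677

FS = 2.68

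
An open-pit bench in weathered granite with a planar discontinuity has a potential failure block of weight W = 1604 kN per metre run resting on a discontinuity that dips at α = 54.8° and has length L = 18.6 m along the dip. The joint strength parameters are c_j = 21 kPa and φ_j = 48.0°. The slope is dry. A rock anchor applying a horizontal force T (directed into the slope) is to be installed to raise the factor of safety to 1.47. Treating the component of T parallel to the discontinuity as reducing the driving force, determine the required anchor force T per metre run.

Resolving forces along and normal to the sliding plane, with the horizontal anchor force T adding T·sinα to the effective normal force and T·cosα acting up the plane against the driving force:
FS = [c_jL + (W cosα + T sinα) tanφ_j] / [W sinα − T cosα]
Without the anchor: N' = 924.6 kN/m, driving T_d = 1310.7 kN/m, resisting R = 21·18.6 + 924.6·tan48.0° = 1417.5 kN/m, FS = 1.08.
Setting FS = 1.47 and solving for T:
1.47·(1310.7 − T cos54.8°) = 1417.5 + T sin54.8°·tan48.0°
T·(sin54.8°·tan48.0° + 1.47·cos54.8°) = 1.47·1310.7 − 1417.5
T·(0.8171·1.1106 + 1.47·0.5764) = 1926.7 − 1417.5 = 509.3
T·1.7549 = 509.3
T = 290.2 kN/m

T = 290 kN/m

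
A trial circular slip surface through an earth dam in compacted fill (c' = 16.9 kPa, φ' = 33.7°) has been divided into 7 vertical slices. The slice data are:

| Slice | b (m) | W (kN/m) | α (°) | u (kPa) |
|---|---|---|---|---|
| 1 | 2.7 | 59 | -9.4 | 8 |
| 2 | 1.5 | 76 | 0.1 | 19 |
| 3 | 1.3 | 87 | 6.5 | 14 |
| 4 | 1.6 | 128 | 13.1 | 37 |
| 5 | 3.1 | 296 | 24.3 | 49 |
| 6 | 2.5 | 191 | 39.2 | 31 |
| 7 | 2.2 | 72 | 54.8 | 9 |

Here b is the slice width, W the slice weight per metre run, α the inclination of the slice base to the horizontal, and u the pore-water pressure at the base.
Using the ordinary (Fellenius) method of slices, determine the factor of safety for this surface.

FS = 1.66

Ordinary method of slices: FS = Σ[c'·Δl_i + (W_i cosα_i − u_i·Δl_i)·tanφ'] / Σ W_i sinα_i, with Δl_i = b_i / cosα_i.
Slice 1: Δl = 2.7/cos(-9.4°) = 2.737 m; N'_1 = 59·cos(-9.4°) − 8·2.737 = 36.3; c'Δl = 46.25; W sinα = -9.6
Slice 2: Δl = 1.5/cos0.1° = 1.500 m; N'_2 = 76·cos0.1° − 19·1.500 = 47.5; c'Δl = 25.35; W sinα = 0.1
Slice 3: Δl = 1.3/cos6.5° = 1.308 m; N'_3 = 87·cos6.5° − 14·1.308 = 68.1; c'Δl = 22.11; W sinα = 9.8
Slice 4: Δl = 1.6/cos13.1° = 1.643 m; N'_4 = 128·cos13.1° − 37·1.643 = 63.9; c'Δl = 27.76; W sinα = 29.0
Slice 5: Δl = 3.1/cos24.3° = 3.401 m; N'_5 = 296·cos24.3° − 49·3.401 = 103.1; c'Δl = 57.48; W sinα = 121.8
Slice 6: Δl = 2.5/cos39.2° = 3.226 m; N'_6 = 191·cos39.2° − 31·3.226 = 48.0; c'Δl = 54.52; W sinα = 120.7
Slice 7: Δl = 2.2/cos54.8° = 3.817 m; N'_7 = 72·cos54.8° − 9·3.817 = 7.2; c'Δl = 64.50; W sinα = 58.8
Σc'Δl = 298.0 kN/m; ΣN' = 374.1 kN/m; ΣW sinα = 330.7 kN/m
Resisting = 298.0 + 374.1·tan33.7° = 298.0 + 249.5 = 547.5 kN/m
FS = 547.5 / 330.7 = 1.655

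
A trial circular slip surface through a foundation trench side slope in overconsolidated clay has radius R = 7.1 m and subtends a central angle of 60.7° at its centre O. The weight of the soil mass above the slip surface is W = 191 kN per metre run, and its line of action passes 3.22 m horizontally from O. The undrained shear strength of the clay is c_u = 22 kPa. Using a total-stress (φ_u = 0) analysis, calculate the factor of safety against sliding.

Taking moments about the centre O, the resisting moment is provided by the undrained shear strength acting along the arc:
Arc length L_a = R·θ = 7.1·(60.7°·π/180) = 7.1·1.0594 = 7.52 m
M_R = c_u·L_a·R = 22·7.52·7.1 = 1174.9 kN·m/m
M_D = W·d = 191·3.22 = 615.0 kN·m/m
FS = M_R / M_D = 1174.9 / 615.0 = 1.910

FS = 1.91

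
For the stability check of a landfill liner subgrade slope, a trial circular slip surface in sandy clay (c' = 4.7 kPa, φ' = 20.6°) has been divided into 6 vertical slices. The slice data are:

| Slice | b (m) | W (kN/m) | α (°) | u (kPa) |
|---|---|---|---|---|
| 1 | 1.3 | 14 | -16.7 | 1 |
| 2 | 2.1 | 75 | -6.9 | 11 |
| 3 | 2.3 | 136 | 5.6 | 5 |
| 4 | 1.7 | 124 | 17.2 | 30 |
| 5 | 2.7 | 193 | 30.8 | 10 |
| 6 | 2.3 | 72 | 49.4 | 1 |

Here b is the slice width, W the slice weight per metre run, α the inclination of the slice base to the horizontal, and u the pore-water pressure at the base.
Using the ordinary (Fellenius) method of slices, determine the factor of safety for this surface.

FS = 1.20

Ordinary method of slices: FS = Σ[c'·Δl_i + (W_i cosα_i − u_i·Δl_i)·tanφ'] / Σ W_i sinα_i, with Δl_i = b_i / cosα_i.
Slice 1: Δl = 1.3/cos(-16.7°) = 1.357 m; N'_1 = 14·cos(-16.7°) − 1·1.357 = 12.1; c'Δl = 6.38; W sinα = -4.0
Slice 2: Δl = 2.1/cos(-6.9°) = 2.115 m; N'_2 = 75·cos(-6.9°) − 11·2.115 = 51.2; c'Δl = 9.94; W sinα = -9.0
Slice 3: Δl = 2.3/cos5.6° = 2.311 m; N'_3 = 136·cos5.6° − 5·2.311 = 123.8; c'Δl = 10.86; W sinα = 13.3
Slice 4: Δl = 1.7/cos17.2° = 1.780 m; N'_4 = 124·cos17.2° − 30·1.780 = 65.1; c'Δl = 8.36; W sinα = 36.7
Slice 5: Δl = 2.7/cos30.8° = 3.143 m; N'_5 = 193·cos30.8° − 10·3.143 = 134.3; c'Δl = 14.77; W sinα = 98.8
Slice 6: Δl = 2.3/cos49.4° = 3.534 m; N'_6 = 72·cos49.4° − 1·3.534 = 43.3; c'Δl = 16.61; W sinα = 54.7
Σc'Δl = 66.9 kN/m; ΣN' = 429.8 kN/m; ΣW sinα = 190.4 kN/m
Resisting = 66.9 + 429.8·tan20.6° = 66.9 + 161.5 = 228.5 kN/m
FS = 228.5 / 190.4 = 1.200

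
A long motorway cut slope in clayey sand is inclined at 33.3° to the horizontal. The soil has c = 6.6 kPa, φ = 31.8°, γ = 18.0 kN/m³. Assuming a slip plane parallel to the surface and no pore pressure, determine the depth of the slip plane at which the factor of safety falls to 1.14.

Setting FS = 1.14 in FS = [c + γz cos²β tanφ] / [γz sinβ cosβ] and solving for z:
z = c / [γ cosβ (FS·sinβ − cosβ·tanφ)]
  = 6.6 / [18.0·cos33.3°·(1.14·sin33.3° − cos33.3°·tan31.8°)]
  = 6.6 / [18.0·0.8358·(1.14·0.5490 − 0.8358·0.6200)]
  = 6.6 / 1.6197 = 4.075 m

z = 4.07 m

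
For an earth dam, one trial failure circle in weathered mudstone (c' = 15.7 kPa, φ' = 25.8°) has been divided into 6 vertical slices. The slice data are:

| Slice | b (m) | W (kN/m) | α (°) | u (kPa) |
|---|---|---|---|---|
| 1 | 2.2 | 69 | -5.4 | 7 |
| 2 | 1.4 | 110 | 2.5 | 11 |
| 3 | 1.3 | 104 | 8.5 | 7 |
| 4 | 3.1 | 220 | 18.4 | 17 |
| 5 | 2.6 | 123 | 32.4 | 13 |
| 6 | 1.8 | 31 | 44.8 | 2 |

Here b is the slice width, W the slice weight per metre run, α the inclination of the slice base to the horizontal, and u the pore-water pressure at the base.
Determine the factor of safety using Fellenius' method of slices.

FS = 2.61

Ordinary method of slices: FS = Σ[c'·Δl_i + (W_i cosα_i − u_i·Δl_i)·tanφ'] / Σ W_i sinα_i, with Δl_i = b_i / cosα_i.
Slice 1: Δl = 2.2/cos(-5.4°) = 2.210 m; N'_1 = 69·cos(-5.4°) − 7·2.210 = 53.2; c'Δl = 34.69; W sinα = -6.5
Slice 2: Δl = 1.4/cos2.5° = 1.401 m; N'_2 = 110·cos2.5° − 11·1.401 = 94.5; c'Δl = 22.00; W sinα = 4.8
Slice 3: Δl = 1.3/cos8.5° = 1.314 m; N'_3 = 104·cos8.5° − 7·1.314 = 93.7; c'Δl = 20.64; W sinα = 15.4
Slice 4: Δl = 3.1/cos18.4° = 3.267 m; N'_4 = 220·cos18.4° − 17·3.267 = 153.2; c'Δl = 51.29; W sinα = 69.4
Slice 5: Δl = 2.6/cos32.4° = 3.079 m; N'_5 = 123·cos32.4° − 13·3.079 = 63.8; c'Δl = 48.35; W sinα = 65.9
Slice 6: Δl = 1.8/cos44.8° = 2.537 m; N'_6 = 31·cos44.8° − 2·2.537 = 16.9; c'Δl = 39.83; W sinα = 21.8
Σc'Δl = 216.8 kN/m; ΣN' = 475.3 kN/m; ΣW sinα = 170.9 kN/m
Resisting = 216.8 + 475.3·tan25.8° = 216.8 + 229.8 = 446.6 kN/m
FS = 446.6 / 170.9 = 2.614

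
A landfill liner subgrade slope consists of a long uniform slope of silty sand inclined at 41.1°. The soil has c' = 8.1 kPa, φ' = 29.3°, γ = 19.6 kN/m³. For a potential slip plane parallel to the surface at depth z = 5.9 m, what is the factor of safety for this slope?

FS = 0.78

For an infinite slope with a slip plane parallel to the surface (no pore pressure): FS = [c' + γz cos²β tanφ'] / [γz sinβ cosβ].
γz = 19.6·5.9 = 115.64 kN/m²
Numerator = 8.1 + 115.64·cos²41.1°·tan29.3° = 8.1 + 115.64·0.5679·0.5612 = 44.951 kPa
Denominator = 115.64·sin41.1°·cos41.1° = 115.64·0.6574·0.7536 = 57.285 kPa
FS = 44.951 / 57.285 = 0.785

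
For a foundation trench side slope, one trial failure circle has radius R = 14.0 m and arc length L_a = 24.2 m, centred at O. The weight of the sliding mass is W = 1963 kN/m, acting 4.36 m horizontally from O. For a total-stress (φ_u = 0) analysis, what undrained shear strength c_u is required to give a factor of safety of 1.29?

FS = c_u·L_a·R / (W·d), so c_u = FS·W·d / (L_a·R).
c_u = 1.29·1963·4.36 / (24.20·14.0) = 11040.7 / 338.80 = 32.59 kPa

c_u = 32.6 kPa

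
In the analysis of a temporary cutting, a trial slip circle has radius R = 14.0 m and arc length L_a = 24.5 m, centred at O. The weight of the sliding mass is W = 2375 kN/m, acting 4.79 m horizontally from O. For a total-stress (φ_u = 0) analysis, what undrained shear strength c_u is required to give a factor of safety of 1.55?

FS = c_u·L_a·R / (W·d), so c_u = FS·W·d / (L_a·R).
c_u = 1.55·2375·4.79 / (24.50·14.0) = 17633.2 / 343.00 = 51.41 kPa

c_u = 51.4 kPa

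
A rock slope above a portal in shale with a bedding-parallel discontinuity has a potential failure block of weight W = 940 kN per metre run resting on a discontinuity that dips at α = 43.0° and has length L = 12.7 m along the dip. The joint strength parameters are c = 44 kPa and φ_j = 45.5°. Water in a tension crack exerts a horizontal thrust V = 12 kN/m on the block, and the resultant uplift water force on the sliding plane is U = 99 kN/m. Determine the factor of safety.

Resolving the block weight along and normal to the plane and applying the Mohr–Coulomb strength on the joint:
N' = W cosα − U − V sinα = 940·cos43.0° − 99 − 12·sin43.0° = 580.3 kN/m
Driving force T = W sinα + V cosα = 940·sin43.0° + 12·cos43.0° = 649.9 kN/m
Resisting force R = c·L + N'·tanφ_j = 44·12.7 + 580.3·tan45.5° = 558.8 + 590.5 = 1149.3 kN/m
FS = R / T = 1149.3 / 649.9 = 1.769

FS = 1.77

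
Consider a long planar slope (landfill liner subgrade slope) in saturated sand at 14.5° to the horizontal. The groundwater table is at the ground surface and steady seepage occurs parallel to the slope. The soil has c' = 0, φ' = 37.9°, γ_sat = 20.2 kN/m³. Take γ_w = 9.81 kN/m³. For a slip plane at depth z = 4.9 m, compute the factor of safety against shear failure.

FS = 1.55

With seepage parallel to the slope and the water table at the surface, the effective normal stress on the slip plane uses the buoyant unit weight γ' = γ_sat − γ_w while the driving shear stress uses γ_sat:
FS = [c' + γ' z cos²β tanφ'] / [γ_sat z sinβ cosβ]
(For c' = 0 this reduces to FS = (γ'/γ_sat)·tanφ'/tanβ.)
γ' = 20.2 − 9.81 = 10.39 kN/m³
Numerator = 0.0 + 10.39·4.9·cos²14.5°·tan37.9° = 0.0 + 10.39·4.9·0.9373·0.7785 = 37.149 kPa
Denominator = 20.2·4.9·sin14.5°·cos14.5° = 20.2·4.9·0.2504·0.9681 = 23.993 kPa
FS = 37.149 / 23.993 = 1.548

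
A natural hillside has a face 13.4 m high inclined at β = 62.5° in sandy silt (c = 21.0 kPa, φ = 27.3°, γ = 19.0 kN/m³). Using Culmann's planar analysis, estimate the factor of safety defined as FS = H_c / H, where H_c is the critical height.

H_c = (4c/γ) · sinβ cosφ / [1 − cos(β − φ)]
    = (4·21.0/19.0) · sin62.5°·cos27.3° / [1 − cos35.2°]
    = 4.421 · 0.7882 / 0.1829 = 19.06 m
FS = H_c / H = 19.06 / 13.4 = 1.422

FS = 1.42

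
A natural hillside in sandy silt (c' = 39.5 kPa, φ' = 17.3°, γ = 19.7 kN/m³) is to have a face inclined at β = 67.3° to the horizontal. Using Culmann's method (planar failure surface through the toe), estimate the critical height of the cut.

H_c = 19.78 m

Culmann's analysis gives the critical failure plane at α_cr = (β + φ')/2 = (67.3 + 17.3)/2 = 42.3°, and the critical height
H_c = (4c'/γ) · sinβ cosφ' / [1 − cos(β − φ')]
    = (4·39.5/19.7) · sin67.3°·cos17.3° / [1 − cos(50.0°)]
    = 8.020 · 0.9225·0.9548 / [1 − 0.6428]
    = 8.020 · 0.8808 / 0.3572
    = 19.78 m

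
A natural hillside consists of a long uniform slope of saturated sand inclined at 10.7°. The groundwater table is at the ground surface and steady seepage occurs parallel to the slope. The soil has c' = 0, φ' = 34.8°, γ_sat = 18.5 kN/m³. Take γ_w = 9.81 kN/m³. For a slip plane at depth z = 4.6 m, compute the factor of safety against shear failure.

FS = 1.73

With seepage parallel to the slope and the water table at the surface, the effective normal stress on the slip plane uses the buoyant unit weight γ' = γ_sat − γ_w while the driving shear stress uses γ_sat:
FS = [c' + γ' z cos²β tanφ'] / [γ_sat z sinβ cosβ]
(For c' = 0 this reduces to FS = (γ'/γ_sat)·tanφ'/tanβ.)
γ' = 18.5 − 9.81 = 8.69 kN/m³
Numerator = 0.0 + 8.69·4.6·cos²10.7°·tan34.8° = 0.0 + 8.69·4.6·0.9655·0.6950 = 26.825 kPa
Denominator = 18.5·4.6·sin10.7°·cos10.7° = 18.5·4.6·0.1857·0.9826 = 15.526 kPa
FS = 26.825 / 15.526 = 1.728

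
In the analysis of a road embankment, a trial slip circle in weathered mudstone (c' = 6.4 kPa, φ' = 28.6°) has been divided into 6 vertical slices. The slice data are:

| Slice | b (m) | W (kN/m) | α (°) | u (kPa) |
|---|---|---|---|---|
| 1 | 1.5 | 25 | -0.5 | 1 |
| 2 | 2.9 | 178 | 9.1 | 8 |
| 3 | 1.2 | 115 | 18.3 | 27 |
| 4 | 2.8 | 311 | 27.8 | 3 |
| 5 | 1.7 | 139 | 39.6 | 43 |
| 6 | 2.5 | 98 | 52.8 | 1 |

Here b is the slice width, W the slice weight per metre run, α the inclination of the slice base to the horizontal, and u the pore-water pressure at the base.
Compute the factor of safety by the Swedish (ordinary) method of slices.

FS = 1.11

Ordinary method of slices: FS = Σ[c'·Δl_i + (W_i cosα_i − u_i·Δl_i)·tanφ'] / Σ W_i sinα_i, with Δl_i = b_i / cosα_i.
Slice 1: Δl = 1.5/cos(-0.5°) = 1.500 m; N'_1 = 25·cos(-0.5°) − 1·1.500 = 23.5; c'Δl = 9.60; W sinα = -0.2
Slice 2: Δl = 2.9/cos9.1° = 2.937 m; N'_2 = 178·cos9.1° − 8·2.937 = 152.3; c'Δl = 18.80; W sinα = 28.2
Slice 3: Δl = 1.2/cos18.3° = 1.264 m; N'_3 = 115·cos18.3° − 27·1.264 = 75.1; c'Δl = 8.09; W sinα = 36.1
Slice 4: Δl = 2.8/cos27.8° = 3.165 m; N'_4 = 311·cos27.8° − 3·3.165 = 265.6; c'Δl = 20.26; W sinα = 145.0
Slice 5: Δl = 1.7/cos39.6° = 2.206 m; N'_5 = 139·cos39.6° − 43·2.206 = 12.2; c'Δl = 14.12; W sinα = 88.6
Slice 6: Δl = 2.5/cos52.8° = 4.135 m; N'_6 = 98·cos52.8° − 1·4.135 = 55.1; c'Δl = 26.46; W sinα = 78.1
Σc'Δl = 97.3 kN/m; ΣN' = 583.8 kN/m; ΣW sinα = 375.8 kN/m
Resisting = 97.3 + 583.8·tan28.6° = 97.3 + 318.3 = 415.6 kN/m
FS = 415.6 / 375.8 = 1.106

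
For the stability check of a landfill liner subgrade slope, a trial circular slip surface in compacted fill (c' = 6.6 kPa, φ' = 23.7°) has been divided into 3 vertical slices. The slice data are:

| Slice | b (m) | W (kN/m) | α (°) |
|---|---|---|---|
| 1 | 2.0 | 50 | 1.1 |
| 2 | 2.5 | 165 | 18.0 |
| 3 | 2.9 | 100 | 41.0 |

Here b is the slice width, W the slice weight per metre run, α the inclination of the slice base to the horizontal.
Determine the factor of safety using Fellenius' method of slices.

FS = 1.53

Ordinary method of slices: FS = Σ[c'·Δl_i + (W_i cosα_i)·tanφ'] / Σ W_i sinα_i, with Δl_i = b_i / cosα_i.
Slice 1: Δl = 2.0/cos1.1° = 2.000 m; N'_1 = 50·cos1.1° = 50.0; c'Δl = 13.20; W sinα = 1.0
Slice 2: Δl = 2.5/cos18.0° = 2.629 m; N'_2 = 165·cos18.0° = 156.9; c'Δl = 17.35; W sinα = 51.0
Slice 3: Δl = 2.9/cos41.0° = 3.843 m; N'_3 = 100·cos41.0° = 75.5; c'Δl = 25.36; W sinα = 65.6
Σc'Δl = 55.9 kN/m; ΣN' = 282.4 kN/m; ΣW sinα = 117.6 kN/m
Resisting = 55.9 + 282.4·tan23.7° = 55.9 + 124.0 = 179.9 kN/m
FS = 179.9 / 117.6 = 1.530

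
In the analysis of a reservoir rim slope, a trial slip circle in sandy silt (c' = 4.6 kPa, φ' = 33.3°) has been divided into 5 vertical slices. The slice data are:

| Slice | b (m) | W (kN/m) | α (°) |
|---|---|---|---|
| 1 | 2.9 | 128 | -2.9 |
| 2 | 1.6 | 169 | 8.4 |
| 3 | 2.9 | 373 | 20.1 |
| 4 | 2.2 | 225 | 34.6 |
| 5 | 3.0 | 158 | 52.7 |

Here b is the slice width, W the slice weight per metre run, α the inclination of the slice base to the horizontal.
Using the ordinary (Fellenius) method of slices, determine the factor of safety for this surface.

Ordinary method of slices: FS = Σ[c'·Δl_i + (W_i cosα_i)·tanφ'] / Σ W_i sinα_i, with Δl_i = b_i / cosα_i.
Slice 1: Δl = 2.9/cos(-2.9°) = 2.904 m; N'_1 = 128·cos(-2.9°) = 127.8; c'Δl = 13.36; W sinα = -6.5
Slice 2: Δl = 1.6/cos8.4° = 1.617 m; N'_2 = 169·cos8.4° = 167.2; c'Δl = 7.44; W sinα = 24.7
Slice 3: Δl = 2.9/cos20.1° = 3.088 m; N'_3 = 373·cos20.1° = 350.3; c'Δl = 14.21; W sinα = 128.2
Slice 4: Δl = 2.2/cos34.6° = 2.673 m; N'_4 = 225·cos34.6° = 185.2; c'Δl = 12.29; W sinα = 127.8
Slice 5: Δl = 3.0/cos52.7° = 4.951 m; N'_5 = 158·cos52.7° = 95.7; c'Δl = 22.77; W sinα = 125.7
Σc'Δl = 70.1 kN/m; ΣN' = 926.3 kN/m; ΣW sinα = 399.8 kN/m
Resisting = 70.1 + 926.3·tan33.3° = 70.1 + 608.4 = 678.5 kN/m
FS = 678.5 / 399.8 = 1.697

FS = 1.70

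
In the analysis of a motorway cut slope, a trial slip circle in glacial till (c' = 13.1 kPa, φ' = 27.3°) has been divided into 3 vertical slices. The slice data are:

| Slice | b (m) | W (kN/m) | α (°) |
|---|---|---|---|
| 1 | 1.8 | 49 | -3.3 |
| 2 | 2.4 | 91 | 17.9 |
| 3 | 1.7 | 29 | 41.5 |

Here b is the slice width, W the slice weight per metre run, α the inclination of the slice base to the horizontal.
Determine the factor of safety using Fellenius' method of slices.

Ordinary method of slices: FS = Σ[c'·Δl_i + (W_i cosα_i)·tanφ'] / Σ W_i sinα_i, with Δl_i = b_i / cosα_i.
Slice 1: Δl = 1.8/cos(-3.3°) = 1.803 m; N'_1 = 49·cos(-3.3°) = 48.9; c'Δl = 23.62; W sinα = -2.8
Slice 2: Δl = 2.4/cos17.9° = 2.522 m; N'_2 = 91·cos17.9° = 86.6; c'Δl = 33.04; W sinα = 28.0
Slice 3: Δl = 1.7/cos41.5° = 2.270 m; N'_3 = 29·cos41.5° = 21.7; c'Δl = 29.73; W sinα = 19.2
Σc'Δl = 86.4 kN/m; ΣN' = 157.2 kN/m; ΣW sinα = 44.4 kN/m
Resisting = 86.4 + 157.2·tan27.3° = 86.4 + 81.2 = 167.5 kN/m
FS = 167.5 / 44.4 = 3.777

FS = 3.78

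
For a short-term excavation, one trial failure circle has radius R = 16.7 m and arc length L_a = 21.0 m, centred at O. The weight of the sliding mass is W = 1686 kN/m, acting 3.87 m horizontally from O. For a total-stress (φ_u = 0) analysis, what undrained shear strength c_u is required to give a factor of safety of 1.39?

c_u = 25.9 kPa

FS = c_u·L_a·R / (W·d), so c_u = FS·W·d / (L_a·R).
c_u = 1.39·1686·3.87 / (21.00·16.7) = 9069.5 / 350.70 = 25.86 kPa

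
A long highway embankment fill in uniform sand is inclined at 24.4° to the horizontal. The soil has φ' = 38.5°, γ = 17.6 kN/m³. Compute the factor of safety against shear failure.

FS = 1.75

For a dry cohesionless infinite slope the factor of safety is FS = tanφ' / tanβ.
FS = tan38.5° / tan24.4° = 0.7954 / 0.4536 = 1.754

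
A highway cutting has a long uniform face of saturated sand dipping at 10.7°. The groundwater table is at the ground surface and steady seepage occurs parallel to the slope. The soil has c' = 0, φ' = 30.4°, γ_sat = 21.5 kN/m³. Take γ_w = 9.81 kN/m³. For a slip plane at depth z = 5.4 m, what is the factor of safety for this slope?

With seepage parallel to the slope and the water table at the surface, the effective normal stress on the slip plane uses the buoyant unit weight γ' = γ_sat − γ_w while the driving shear stress uses γ_sat:
FS = [c' + γ' z cos²β tanφ'] / [γ_sat z sinβ cosβ]
(For c' = 0 this reduces to FS = (γ'/γ_sat)·tanφ'/tanβ.)
γ' = 21.5 − 9.81 = 11.69 kN/m³
Numerator = 0.0 + 11.69·5.4·cos²10.7°·tan30.4° = 0.0 + 11.69·5.4·0.9655·0.5867 = 35.759 kPa
Denominator = 21.5·5.4·sin10.7°·cos10.7° = 21.5·5.4·0.1857·0.9826 = 21.181 kPa
FS = 35.759 / 21.181 = 1.688

FS = 1.69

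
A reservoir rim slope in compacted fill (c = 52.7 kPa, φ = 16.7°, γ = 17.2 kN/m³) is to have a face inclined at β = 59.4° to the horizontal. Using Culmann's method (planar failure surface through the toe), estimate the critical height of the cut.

H_c = 38.12 m

Culmann's analysis gives the critical failure plane at α_cr = (β + φ)/2 = (59.4 + 16.7)/2 = 38.0°, and the critical height
H_c = (4c/γ) · sinβ cosφ / [1 − cos(β − φ)]
    = (4·52.7/17.2) · sin59.4°·cos16.7° / [1 − cos(42.7°)]
    = 12.256 · 0.8607·0.9578 / [1 − 0.7349]
    = 12.256 · 0.8244 / 0.2651
    = 38.12 m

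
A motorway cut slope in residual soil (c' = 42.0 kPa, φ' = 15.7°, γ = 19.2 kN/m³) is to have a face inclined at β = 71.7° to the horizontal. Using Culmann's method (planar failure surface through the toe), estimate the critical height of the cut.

H_c = 18.14 m

Culmann's analysis gives the critical failure plane at α_cr = (β + φ')/2 = (71.7 + 15.7)/2 = 43.7°, and the critical height
H_c = (4c'/γ) · sinβ cosφ' / [1 − cos(β − φ')]
    = (4·42.0/19.2) · sin71.7°·cos15.7° / [1 − cos(56.0°)]
    = 8.750 · 0.9494·0.9627 / [1 − 0.5592]
    = 8.750 · 0.9140 / 0.4408
    = 18.14 m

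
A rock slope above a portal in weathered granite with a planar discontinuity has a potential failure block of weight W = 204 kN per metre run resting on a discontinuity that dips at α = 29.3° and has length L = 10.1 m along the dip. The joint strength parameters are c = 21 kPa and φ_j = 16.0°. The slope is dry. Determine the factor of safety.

FS = 2.64

Resolving the block weight along and normal to the plane and applying the Mohr–Coulomb strength on the joint:
N' = W cosα = 204·cos29.3° = 177.9 kN/m
Driving force T = W sinα = 204·sin29.3° = 99.8 kN/m
Resisting force R = c·L + N'·tanφ_j = 21·10.1 + 177.9·tan16.0° = 212.1 + 51.0 = 263.1 kN/m
FS = R / T = 263.1 / 99.8 = 2.636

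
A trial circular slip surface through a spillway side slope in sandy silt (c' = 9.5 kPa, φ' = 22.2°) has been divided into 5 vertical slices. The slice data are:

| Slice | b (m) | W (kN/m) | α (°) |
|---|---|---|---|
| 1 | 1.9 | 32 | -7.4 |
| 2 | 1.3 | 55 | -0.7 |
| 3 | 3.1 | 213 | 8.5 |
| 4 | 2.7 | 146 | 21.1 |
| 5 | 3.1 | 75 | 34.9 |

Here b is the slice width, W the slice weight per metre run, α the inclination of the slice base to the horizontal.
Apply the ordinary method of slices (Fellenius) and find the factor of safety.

Ordinary method of slices: FS = Σ[c'·Δl_i + (W_i cosα_i)·tanφ'] / Σ W_i sinα_i, with Δl_i = b_i / cosα_i.
Slice 1: Δl = 1.9/cos(-7.4°) = 1.916 m; N'_1 = 32·cos(-7.4°) = 31.7; c'Δl = 18.20; W sinα = -4.1
Slice 2: Δl = 1.3/cos(-0.7°) = 1.300 m; N'_2 = 55·cos(-0.7°) = 55.0; c'Δl = 12.35; W sinα = -0.7
Slice 3: Δl = 3.1/cos8.5° = 3.134 m; N'_3 = 213·cos8.5° = 210.7; c'Δl = 29.78; W sinα = 31.5
Slice 4: Δl = 2.7/cos21.1° = 2.894 m; N'_4 = 146·cos21.1° = 136.2; c'Δl = 27.49; W sinα = 52.6
Slice 5: Δl = 3.1/cos34.9° = 3.780 m; N'_5 = 75·cos34.9° = 61.5; c'Δl = 35.91; W sinα = 42.9
Σc'Δl = 123.7 kN/m; ΣN' = 495.1 kN/m; ΣW sinα = 122.2 kN/m
Resisting = 123.7 + 495.1·tan22.2° = 123.7 + 202.1 = 325.8 kN/m
FS = 325.8 / 122.2 = 2.667

FS = 2.67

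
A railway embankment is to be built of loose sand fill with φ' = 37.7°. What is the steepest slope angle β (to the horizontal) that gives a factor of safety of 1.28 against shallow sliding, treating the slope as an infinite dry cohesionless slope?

For an infinite dry cohesionless slope FS = tanφ'/tanβ, so tanβ = tanφ' / FS.
tanβ = tan37.7° / 1.28 = 0.7729 / 1.28 = 0.6038
β = arctan(0.6038) = 31.12°

β = 31.1°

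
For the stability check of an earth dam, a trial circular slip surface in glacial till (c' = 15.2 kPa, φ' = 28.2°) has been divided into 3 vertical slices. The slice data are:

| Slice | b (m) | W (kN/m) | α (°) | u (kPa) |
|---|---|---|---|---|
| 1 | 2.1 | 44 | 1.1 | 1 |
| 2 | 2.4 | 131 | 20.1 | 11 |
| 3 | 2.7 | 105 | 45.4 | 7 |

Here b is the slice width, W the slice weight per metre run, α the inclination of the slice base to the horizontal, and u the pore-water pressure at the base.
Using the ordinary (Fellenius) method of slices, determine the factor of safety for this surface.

Ordinary method of slices: FS = Σ[c'·Δl_i + (W_i cosα_i − u_i·Δl_i)·tanφ'] / Σ W_i sinα_i, with Δl_i = b_i / cosα_i.
Slice 1: Δl = 2.1/cos1.1° = 2.100 m; N'_1 = 44·cos1.1° − 1·2.100 = 41.9; c'Δl = 31.93; W sinα = 0.8
Slice 2: Δl = 2.4/cos20.1° = 2.556 m; N'_2 = 131·cos20.1° − 11·2.556 = 94.9; c'Δl = 38.85; W sinα = 45.0
Slice 3: Δl = 2.7/cos45.4° = 3.845 m; N'_3 = 105·cos45.4° − 7·3.845 = 46.8; c'Δl = 58.45; W sinα = 74.8
Σc'Δl = 129.2 kN/m; ΣN' = 183.6 kN/m; ΣW sinα = 120.6 kN/m
Resisting = 129.2 + 183.6·tan28.2° = 129.2 + 98.5 = 227.7 kN/m
FS = 227.7 / 120.6 = 1.887

FS = 1.89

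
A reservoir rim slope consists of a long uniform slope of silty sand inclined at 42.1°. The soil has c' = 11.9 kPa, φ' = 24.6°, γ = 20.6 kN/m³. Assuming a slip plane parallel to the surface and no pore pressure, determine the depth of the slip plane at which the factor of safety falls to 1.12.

z = 1.89 m

Setting FS = 1.12 in FS = [c' + γz cos²β tanφ'] / [γz sinβ cosβ] and solving for z:
z = c' / [γ cosβ (FS·sinβ − cosβ·tanφ')]
  = 11.9 / [20.6·cos42.1°·(1.12·sin42.1° − cos42.1°·tan24.6°)]
  = 11.9 / [20.6·0.7420·(1.12·0.6704 − 0.7420·0.4578)]
  = 11.9 / 6.2847 = 1.893 m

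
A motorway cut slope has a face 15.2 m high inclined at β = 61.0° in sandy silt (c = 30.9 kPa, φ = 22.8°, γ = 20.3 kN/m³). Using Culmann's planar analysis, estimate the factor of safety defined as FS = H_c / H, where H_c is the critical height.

FS = 1.51

H_c = (4c/γ) · sinβ cosφ / [1 − cos(β − φ)]
    = (4·30.9/20.3) · sin61.0°·cos22.8° / [1 − cos38.2°]
    = 6.089 · 0.8063 / 0.2141 = 22.92 m
FS = H_c / H = 22.92 / 15.2 = 1.508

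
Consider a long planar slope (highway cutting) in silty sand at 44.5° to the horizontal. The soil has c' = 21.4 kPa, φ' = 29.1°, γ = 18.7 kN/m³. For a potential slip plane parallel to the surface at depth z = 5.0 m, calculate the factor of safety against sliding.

FS = 1.02

For an infinite slope with a slip plane parallel to the surface (no pore pressure): FS = [c' + γz cos²β tanφ'] / [γz sinβ cosβ].
γz = 18.7·5.0 = 93.50 kN/m²
Numerator = 21.4 + 93.50·cos²44.5°·tan29.1° = 21.4 + 93.50·0.5087·0.5566 = 47.875 kPa
Denominator = 93.50·sin44.5°·cos44.5° = 93.50·0.7009·0.7133 = 46.743 kPa
FS = 47.875 / 46.743 = 1.024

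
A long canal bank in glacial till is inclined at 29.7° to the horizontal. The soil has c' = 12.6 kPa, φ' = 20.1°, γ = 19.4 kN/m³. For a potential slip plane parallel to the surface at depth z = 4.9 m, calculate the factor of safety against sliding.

For an infinite slope with a slip plane parallel to the surface (no pore pressure): FS = [c' + γz cos²β tanφ'] / [γz sinβ cosβ].
γz = 19.4·4.9 = 95.06 kN/m²
Numerator = 12.6 + 95.06·cos²29.7°·tan20.1° = 12.6 + 95.06·0.7545·0.3659 = 38.848 kPa
Denominator = 95.06·sin29.7°·cos29.7° = 95.06·0.4955·0.8686 = 40.911 kPa
FS = 38.848 / 40.911 = 0.950

FS = 0.95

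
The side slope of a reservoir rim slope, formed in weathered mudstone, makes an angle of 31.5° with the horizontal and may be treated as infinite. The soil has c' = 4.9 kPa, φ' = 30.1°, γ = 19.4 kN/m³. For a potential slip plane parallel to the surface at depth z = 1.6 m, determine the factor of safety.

For an infinite slope with a slip plane parallel to the surface (no pore pressure): FS = [c' + γz cos²β tanφ'] / [γz sinβ cosβ].
γz = 19.4·1.6 = 31.04 kN/m²
Numerator = 4.9 + 31.04·cos²31.5°·tan30.1° = 4.9 + 31.04·0.7270·0.5797 = 17.981 kPa
Denominator = 31.04·sin31.5°·cos31.5° = 31.04·0.5225·0.8526 = 13.828 kPa
FS = 17.981 / 13.828 = 1.300

FS = 1.30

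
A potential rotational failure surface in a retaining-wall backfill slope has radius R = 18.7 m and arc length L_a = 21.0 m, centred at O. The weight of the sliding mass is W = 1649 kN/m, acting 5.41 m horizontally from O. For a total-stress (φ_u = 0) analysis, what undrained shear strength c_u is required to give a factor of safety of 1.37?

c_u = 31.1 kPa

FS = c_u·L_a·R / (W·d), so c_u = FS·W·d / (L_a·R).
c_u = 1.37·1649·5.41 / (21.00·18.7) = 12221.9 / 392.70 = 31.12 kPa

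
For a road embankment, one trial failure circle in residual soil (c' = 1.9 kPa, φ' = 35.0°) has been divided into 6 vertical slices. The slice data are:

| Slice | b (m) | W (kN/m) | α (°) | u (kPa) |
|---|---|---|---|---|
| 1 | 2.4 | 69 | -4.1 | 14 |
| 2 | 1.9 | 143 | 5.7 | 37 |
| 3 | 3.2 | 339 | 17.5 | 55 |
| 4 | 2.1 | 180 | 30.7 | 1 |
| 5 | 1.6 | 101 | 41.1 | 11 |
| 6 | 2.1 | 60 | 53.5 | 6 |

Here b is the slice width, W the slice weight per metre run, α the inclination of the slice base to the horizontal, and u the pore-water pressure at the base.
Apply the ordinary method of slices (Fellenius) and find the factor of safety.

Ordinary method of slices: FS = Σ[c'·Δl_i + (W_i cosα_i − u_i·Δl_i)·tanφ'] / Σ W_i sinα_i, with Δl_i = b_i / cosα_i.
Slice 1: Δl = 2.4/cos(-4.1°) = 2.406 m; N'_1 = 69·cos(-4.1°) − 14·2.406 = 35.1; c'Δl = 4.57; W sinα = -4.9
Slice 2: Δl = 1.9/cos5.7° = 1.909 m; N'_2 = 143·cos5.7° − 37·1.909 = 71.6; c'Δl = 3.63; W sinα = 14.2
Slice 3: Δl = 3.2/cos17.5° = 3.355 m; N'_3 = 339·cos17.5° − 55·3.355 = 138.8; c'Δl = 6.38; W sinα = 101.9
Slice 4: Δl = 2.1/cos30.7° = 2.442 m; N'_4 = 180·cos30.7° − 1·2.442 = 152.3; c'Δl = 4.64; W sinα = 91.9
Slice 5: Δl = 1.6/cos41.1° = 2.123 m; N'_5 = 101·cos41.1° − 11·2.123 = 52.8; c'Δl = 4.03; W sinα = 66.4
Slice 6: Δl = 2.1/cos53.5° = 3.530 m; N'_6 = 60·cos53.5° − 6·3.530 = 14.5; c'Δl = 6.71; W sinα = 48.2
Σc'Δl = 30.0 kN/m; ΣN' = 465.1 kN/m; ΣW sinα = 317.7 kN/m
Resisting = 30.0 + 465.1·tan35.0° = 30.0 + 325.7 = 355.7 kN/m
FS = 355.7 / 317.7 = 1.119

FS = 1.12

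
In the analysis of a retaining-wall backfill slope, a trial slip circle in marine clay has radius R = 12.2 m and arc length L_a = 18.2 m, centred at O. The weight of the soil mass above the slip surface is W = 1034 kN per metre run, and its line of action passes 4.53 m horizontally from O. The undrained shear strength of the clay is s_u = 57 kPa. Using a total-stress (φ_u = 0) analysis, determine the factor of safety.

FS = 2.70

Taking moments about the centre O, the resisting moment is provided by the undrained shear strength acting along the arc:
M_R = s_u·L_a·R = 57·18.20·12.2 = 12656.3 kN·m/m
M_D = W·d = 1034·4.53 = 4684.0 kN·m/m
FS = M_R / M_D = 12656.3 / 4684.0 = 2.702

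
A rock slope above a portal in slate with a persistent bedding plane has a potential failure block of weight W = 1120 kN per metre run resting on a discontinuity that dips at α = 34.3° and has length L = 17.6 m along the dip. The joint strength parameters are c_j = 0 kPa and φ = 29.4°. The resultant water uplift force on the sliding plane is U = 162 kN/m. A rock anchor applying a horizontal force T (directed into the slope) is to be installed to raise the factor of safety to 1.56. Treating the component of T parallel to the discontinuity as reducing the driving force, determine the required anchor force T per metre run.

T = 345 kN/m

Resolving forces along and normal to the sliding plane, with the horizontal anchor force T adding T·sinα to the effective normal force and T·cosα acting up the plane against the driving force:
FS = [c_jL + (W cosα − U + T sinα) tanφ] / [W sinα − T cosα]
Without the anchor: N' = 763.2 kN/m, driving T_d = 631.1 kN/m, resisting R = 0·17.6 + 763.2·tan29.4° = 430.1 kN/m, FS = 0.68.
Setting FS = 1.56 and solving for T:
1.56·(631.1 − T cos34.3°) = 430.1 + T sin34.3°·tan29.4°
T·(sin34.3°·tan29.4° + 1.56·cos34.3°) = 1.56·631.1 − 430.1
T·(0.5635·0.5635 + 1.56·0.8261) = 984.6 − 430.1 = 554.5
T·1.6062 = 554.5
T = 345.2 kN/m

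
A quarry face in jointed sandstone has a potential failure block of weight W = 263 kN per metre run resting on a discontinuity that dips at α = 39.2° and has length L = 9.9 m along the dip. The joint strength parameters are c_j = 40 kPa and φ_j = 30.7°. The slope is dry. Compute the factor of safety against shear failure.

FS = 3.11

Resolving the block weight along and normal to the plane and applying the Mohr–Coulomb strength on the joint:
N' = W cosα = 263·cos39.2° = 203.8 kN/m
Driving force T = W sinα = 263·sin39.2° = 166.2 kN/m
Resisting force R = c_j·L + N'·tanφ_j = 40·9.9 + 203.8·tan30.7° = 396.0 + 121.0 = 517.0 kN/m
FS = R / T = 517.0 / 166.2 = 3.110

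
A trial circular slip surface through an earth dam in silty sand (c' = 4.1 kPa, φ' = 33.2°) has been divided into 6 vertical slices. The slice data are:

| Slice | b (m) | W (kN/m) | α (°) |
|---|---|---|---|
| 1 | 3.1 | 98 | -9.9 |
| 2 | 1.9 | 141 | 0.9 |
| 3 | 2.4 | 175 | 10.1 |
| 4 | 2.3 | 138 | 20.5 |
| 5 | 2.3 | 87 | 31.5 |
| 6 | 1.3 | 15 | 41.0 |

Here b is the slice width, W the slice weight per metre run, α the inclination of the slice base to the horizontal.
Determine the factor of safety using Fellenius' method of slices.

Ordinary method of slices: FS = Σ[c'·Δl_i + (W_i cosα_i)·tanφ'] / Σ W_i sinα_i, with Δl_i = b_i / cosα_i.
Slice 1: Δl = 3.1/cos(-9.9°) = 3.147 m; N'_1 = 98·cos(-9.9°) = 96.5; c'Δl = 12.90; W sinα = -16.8
Slice 2: Δl = 1.9/cos0.9° = 1.900 m; N'_2 = 141·cos0.9° = 141.0; c'Δl = 7.79; W sinα = 2.2
Slice 3: Δl = 2.4/cos10.1° = 2.438 m; N'_3 = 175·cos10.1° = 172.3; c'Δl = 9.99; W sinα = 30.7
Slice 4: Δl = 2.3/cos20.5° = 2.456 m; N'_4 = 138·cos20.5° = 129.3; c'Δl = 10.07; W sinα = 48.3
Slice 5: Δl = 2.3/cos31.5° = 2.698 m; N'_5 = 87·cos31.5° = 74.2; c'Δl = 11.06; W sinα = 45.5
Slice 6: Δl = 1.3/cos41.0° = 1.723 m; N'_6 = 15·cos41.0° = 11.3; c'Δl = 7.06; W sinα = 9.8
Σc'Δl = 58.9 kN/m; ΣN' = 624.6 kN/m; ΣW sinα = 119.7 kN/m
Resisting = 58.9 + 624.6·tan33.2° = 58.9 + 408.7 = 467.6 kN/m
FS = 467.6 / 119.7 = 3.907

FS = 3.91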